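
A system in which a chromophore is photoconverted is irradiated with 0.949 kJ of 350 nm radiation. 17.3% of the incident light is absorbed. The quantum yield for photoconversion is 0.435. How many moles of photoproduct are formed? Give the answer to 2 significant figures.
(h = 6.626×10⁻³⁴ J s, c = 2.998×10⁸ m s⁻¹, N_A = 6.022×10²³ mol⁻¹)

2.1×10⁻⁴ mol

Photon energy at 350 nm: hc/λ = (6.626×10⁻³⁴)(2.998×10⁸)/(350×10⁻⁹) = 5.676×10⁻¹⁹ J.
Incident energy: 0.949 kJ = 949 J.
Photons incident: 949 / 5.676×10⁻¹⁹ = 1.672×10²¹, i.e. 1.672×10²¹/6.022×10²³ = 0.002776 mol.
Photons absorbed: 0.173 × 0.002776 = 4.802×10⁻⁴ mol.
Product: Φ × n_abs = 0.435 × 4.802×10⁻⁴ = 2.089×10⁻⁴ mol.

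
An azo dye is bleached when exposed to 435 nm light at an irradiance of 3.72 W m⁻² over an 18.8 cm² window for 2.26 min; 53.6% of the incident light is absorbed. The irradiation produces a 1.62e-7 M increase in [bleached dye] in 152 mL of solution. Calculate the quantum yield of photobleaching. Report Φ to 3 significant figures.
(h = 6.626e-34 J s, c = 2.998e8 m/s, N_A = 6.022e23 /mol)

Φ = 0.0133

Product: (1.62e-7 M)(0.152 L) = 2.462e-8 mol.
Photon energy at 435 nm: hc/λ = (6.626e-34)(2.998e8)/(435e-9) = 4.567e-19 J.
Energy delivered: (3.72 W m⁻²)(18.8e-4 m²)(135.6 s) = 0.9483 J.
Photons incident: 0.9483 / 4.567e-19 = 2.076e18, i.e. 2.076e18/6.022e23 = 3.447e-6 mol.
Photons absorbed: 0.536 × 3.447e-6 = 1.848e-6 mol.
Φ = 2.462e-8 mol / 1.848e-6 mol photons = 0.0133.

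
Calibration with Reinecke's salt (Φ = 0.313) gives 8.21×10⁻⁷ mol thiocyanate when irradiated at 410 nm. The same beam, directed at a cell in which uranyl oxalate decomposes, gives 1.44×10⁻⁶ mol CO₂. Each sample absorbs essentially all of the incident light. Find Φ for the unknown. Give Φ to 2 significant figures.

Photons absorbed by the actinometer: 8.21×10⁻⁷ / 0.313 = 2.623×10⁻⁶ mol.
Φ(unknown) = 1.44×10⁻⁶ / 2.623×10⁻⁶ = 0.55.

Φ = 0.55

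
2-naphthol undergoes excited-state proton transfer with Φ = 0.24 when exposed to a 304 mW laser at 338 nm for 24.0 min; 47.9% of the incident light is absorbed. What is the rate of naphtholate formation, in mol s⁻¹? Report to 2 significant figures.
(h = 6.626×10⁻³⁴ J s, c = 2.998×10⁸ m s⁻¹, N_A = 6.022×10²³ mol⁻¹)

9.9×10⁻⁸ mol s⁻¹

Photon energy at 338 nm: hc/λ = (6.626×10⁻³⁴)(2.998×10⁸)/(338×10⁻⁹) = 5.877×10⁻¹⁹ J.
Energy delivered: (304 mW)(1440 s) = 437.8 J.
Photons incident: 437.8 / 5.877×10⁻¹⁹ = 7.449×10²⁰, i.e. 7.449×10²⁰/6.022×10²³ = 0.001237 mol.
Photons absorbed: 0.479 × 0.001237 = 5.925×10⁻⁴ mol.
Product formed: 0.24 × 5.925×10⁻⁴ = 1.422×10⁻⁴ mol.
Rate: 1.422×10⁻⁴ / 1440 s = 9.9×10⁻⁸ mol s⁻¹.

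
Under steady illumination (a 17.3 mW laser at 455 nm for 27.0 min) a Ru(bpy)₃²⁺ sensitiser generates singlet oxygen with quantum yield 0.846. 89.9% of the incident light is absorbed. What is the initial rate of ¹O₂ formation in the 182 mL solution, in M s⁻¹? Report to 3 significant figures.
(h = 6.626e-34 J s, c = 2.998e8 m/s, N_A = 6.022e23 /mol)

2.75e-7 M s⁻¹

Photon energy at 455 nm: hc/λ = (6.626e-34)(2.998e8)/(455e-9) = 4.366e-19 J.
Energy delivered: (17.3 mW)(1620 s) = 28.03 J.
Photons incident: 28.03 / 4.366e-19 = 6.420e19, i.e. 6.420e19/6.022e23 = 1.066e-4 mol.
Photons absorbed: 0.899 × 1.066e-4 = 9.583e-5 mol.
Product formed: 0.846 × 9.583e-5 = 8.107e-5 mol.
Rate: 8.107e-5 mol / (1620 s × 0.182 L) = 2.75e-7 M s⁻¹.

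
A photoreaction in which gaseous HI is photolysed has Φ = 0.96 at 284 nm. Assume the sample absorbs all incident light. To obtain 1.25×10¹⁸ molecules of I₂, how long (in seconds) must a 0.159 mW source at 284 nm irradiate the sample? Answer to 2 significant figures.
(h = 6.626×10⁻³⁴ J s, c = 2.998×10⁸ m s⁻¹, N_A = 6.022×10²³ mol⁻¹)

t ≈ 5700 s

Product: 1.25×10¹⁸ / 6.022×10²³ = 2.076×10⁻⁶ mol.
Photons that must be absorbed: 2.076×10⁻⁶ / 0.96 = 2.163×10⁻⁶ mol.
Photon energy: hc/λ = 6.995×10⁻¹⁹ J; per mole, 4.212×10⁵ J mol⁻¹.
Energy required: 2.163×10⁻⁶ × 4.212×10⁵ = 0.9111 J.
Time: 0.9111 J / 0.000159 W = 5700 s.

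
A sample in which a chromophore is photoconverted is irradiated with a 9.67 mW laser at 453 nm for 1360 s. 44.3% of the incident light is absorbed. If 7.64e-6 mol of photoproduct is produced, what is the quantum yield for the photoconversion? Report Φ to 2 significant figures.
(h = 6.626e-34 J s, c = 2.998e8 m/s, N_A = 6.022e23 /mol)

Photon energy at 453 nm: hc/λ = (6.626e-34)(2.998e8)/(453e-9) = 4.385e-19 J.
Energy delivered: (9.67 mW)(1360 s) = 13.15 J.
Photons incident: 13.15 / 4.385e-19 = 2.999e19, i.e. 2.999e19/6.022e23 = 4.980e-5 mol.
Photons absorbed: 0.443 × 4.980e-5 = 2.206e-5 mol.
Φ = 7.64e-6 mol / 2.206e-5 mol photons = 0.35.

Φ = 0.35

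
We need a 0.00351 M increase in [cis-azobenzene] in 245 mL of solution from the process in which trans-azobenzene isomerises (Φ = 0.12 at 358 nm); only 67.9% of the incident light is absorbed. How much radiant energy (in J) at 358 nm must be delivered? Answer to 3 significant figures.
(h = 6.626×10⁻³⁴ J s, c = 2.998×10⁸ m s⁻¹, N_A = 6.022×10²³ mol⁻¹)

Product: (0.00351 M)(0.245 L) = 8.600×10⁻⁴ mol.
Photons that must be absorbed: 8.600×10⁻⁴ / 0.12 = 0.007167 mol.
Incident photons needed: 0.007167 / 0.679 = 0.01056 mol.
Photon energy: hc/λ = 5.549×10⁻¹⁹ J; per mole, 3.342×10⁵ J mol⁻¹.
Energy required: 0.01056 × 3.342×10⁵ = 3530 J.

3530 J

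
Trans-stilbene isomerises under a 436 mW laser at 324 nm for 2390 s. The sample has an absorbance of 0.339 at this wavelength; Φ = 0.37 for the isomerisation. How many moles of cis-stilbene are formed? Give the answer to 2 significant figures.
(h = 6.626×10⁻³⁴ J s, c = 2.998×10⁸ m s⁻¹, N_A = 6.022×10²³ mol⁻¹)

Photon energy at 324 nm: hc/λ = (6.626×10⁻³⁴)(2.998×10⁸)/(324×10⁻⁹) = 6.131×10⁻¹⁹ J.
Energy delivered: (436 mW)(2390 s) = 1042 J.
Photons incident: 1042 / 6.131×10⁻¹⁹ = 1.700×10²¹, i.e. 1.700×10²¹/6.022×10²³ = 0.002823 mol.
Fraction absorbed: 1 − 10^(−0.339) = 0.5419.
Photons absorbed: 0.5419 × 0.002823 = 0.001530 mol.
Product: Φ × n_abs = 0.37 × 0.001530 = 5.661×10⁻⁴ mol.

5.7×10⁻⁴ mol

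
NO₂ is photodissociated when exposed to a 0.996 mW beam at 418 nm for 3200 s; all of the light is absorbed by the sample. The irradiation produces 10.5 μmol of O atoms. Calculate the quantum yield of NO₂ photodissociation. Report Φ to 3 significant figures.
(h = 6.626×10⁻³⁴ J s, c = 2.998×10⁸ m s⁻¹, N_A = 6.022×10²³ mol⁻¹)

Φ = 0.943

Product: 10.5 μmol = 1.05×10⁻⁵ mol.
Photon energy at 418 nm: hc/λ = (6.626×10⁻³⁴)(2.998×10⁸)/(418×10⁻⁹) = 4.752×10⁻¹⁹ J.
Energy delivered: (0.996 mW)(3200 s) = 3.187 J.
Photons incident: 3.187 / 4.752×10⁻¹⁹ = 6.707×10¹⁸, i.e. 6.707×10¹⁸/6.022×10²³ = 1.114×10⁻⁵ mol.
Φ = 1.05×10⁻⁵ mol / 1.114×10⁻⁵ mol photons = 0.943.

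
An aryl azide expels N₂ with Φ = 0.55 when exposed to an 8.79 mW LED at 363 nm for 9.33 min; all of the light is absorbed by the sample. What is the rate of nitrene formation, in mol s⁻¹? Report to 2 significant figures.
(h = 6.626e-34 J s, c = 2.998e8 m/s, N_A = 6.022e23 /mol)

Photon energy at 363 nm: hc/λ = (6.626e-34)(2.998e8)/(363e-9) = 5.472e-19 J.
Energy delivered: (8.79 mW)(559.8 s) = 4.921 J.
Photons incident: 4.921 / 5.472e-19 = 8.993e18, i.e. 8.993e18/6.022e23 = 1.493e-5 mol.
Product formed: 0.55 × 1.493e-5 = 8.212e-6 mol.
Rate: 8.212e-6 / 559.8 s = 1.5e-8 mol s⁻¹.

1.5e-8 mol s⁻¹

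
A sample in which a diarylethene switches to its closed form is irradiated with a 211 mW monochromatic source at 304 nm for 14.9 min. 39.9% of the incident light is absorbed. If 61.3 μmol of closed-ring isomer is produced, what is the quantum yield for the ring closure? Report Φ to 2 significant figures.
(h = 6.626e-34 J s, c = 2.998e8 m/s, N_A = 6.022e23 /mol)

Product: 61.3 μmol = 6.13e-5 mol.
Photon energy at 304 nm: hc/λ = (6.626e-34)(2.998e8)/(304e-9) = 6.534e-19 J.
Energy delivered: (211 mW)(894 s) = 188.6 J.
Photons incident: 188.6 / 6.534e-19 = 2.886e20, i.e. 2.886e20/6.022e23 = 4.792e-4 mol.
Photons absorbed: 0.399 × 4.792e-4 = 1.912e-4 mol.
Φ = 6.13e-5 mol / 1.912e-4 mol photons = 0.32.

Φ = 0.32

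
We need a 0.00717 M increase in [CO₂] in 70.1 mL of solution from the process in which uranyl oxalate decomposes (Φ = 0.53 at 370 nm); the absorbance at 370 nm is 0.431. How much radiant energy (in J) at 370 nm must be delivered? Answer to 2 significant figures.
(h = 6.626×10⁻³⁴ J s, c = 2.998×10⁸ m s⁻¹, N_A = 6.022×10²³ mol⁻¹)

490 J

Product: (0.00717 M)(0.0701 L) = 5.026×10⁻⁴ mol.
Photons that must be absorbed: 5.026×10⁻⁴ / 0.53 = 9.483×10⁻⁴ mol.
Fraction absorbed: 1 − 10^(−0.431) = 0.6293.
Incident photons needed: 9.483×10⁻⁴ / 0.6293 = 0.001507 mol.
Photon energy: hc/λ = 5.369×10⁻¹⁹ J; per mole, 3.233×10⁵ J mol⁻¹.
Energy required: 0.001507 × 3.233×10⁵ = 490 J.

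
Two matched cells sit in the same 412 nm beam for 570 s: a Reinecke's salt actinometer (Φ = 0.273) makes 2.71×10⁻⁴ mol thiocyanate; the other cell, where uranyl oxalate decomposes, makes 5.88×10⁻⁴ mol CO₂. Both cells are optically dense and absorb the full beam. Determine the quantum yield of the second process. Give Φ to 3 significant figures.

Photons absorbed by the actinometer: 2.71×10⁻⁴ / 0.273 = 9.927×10⁻⁴ mol.
Φ(unknown) = 5.88×10⁻⁴ / 9.927×10⁻⁴ = 0.592.

Φ = 0.592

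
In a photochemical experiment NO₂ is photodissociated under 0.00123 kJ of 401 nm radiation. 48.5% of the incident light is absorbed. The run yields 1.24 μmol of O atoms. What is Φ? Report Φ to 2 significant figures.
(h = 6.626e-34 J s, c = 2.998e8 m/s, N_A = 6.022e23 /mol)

Φ = 0.62

Product: 1.24 μmol = 1.24e-6 mol.
Photon energy at 401 nm: hc/λ = (6.626e-34)(2.998e8)/(401e-9) = 4.954e-19 J.
Incident energy: 0.00123 kJ = 1.23 J.
Photons incident: 1.23 / 4.954e-19 = 2.483e18, i.e. 2.483e18/6.022e23 = 4.123e-6 mol.
Photons absorbed: 0.485 × 4.123e-6 = 2.000e-6 mol.
Φ = 1.24e-6 mol / 2.000e-6 mol photons = 0.62.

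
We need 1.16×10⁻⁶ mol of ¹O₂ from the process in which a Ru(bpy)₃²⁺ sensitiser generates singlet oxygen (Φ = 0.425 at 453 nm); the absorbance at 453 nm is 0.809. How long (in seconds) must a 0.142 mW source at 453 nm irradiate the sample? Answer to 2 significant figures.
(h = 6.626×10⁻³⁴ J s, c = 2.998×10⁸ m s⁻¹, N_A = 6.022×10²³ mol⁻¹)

t ≈ 6000 s

Photons that must be absorbed: 1.16×10⁻⁶ / 0.425 = 2.729×10⁻⁶ mol.
Fraction absorbed: 1 − 10^(−0.809) = 0.8448.
Incident photons needed: 2.729×10⁻⁶ / 0.8448 = 3.230×10⁻⁶ mol.
Photon energy: hc/λ = 4.385×10⁻¹⁹ J; per mole, 2.641×10⁵ J mol⁻¹.
Energy required: 3.230×10⁻⁶ × 2.641×10⁵ = 0.8530 J.
Time: 0.8530 J / 0.000142 W = 6000 s.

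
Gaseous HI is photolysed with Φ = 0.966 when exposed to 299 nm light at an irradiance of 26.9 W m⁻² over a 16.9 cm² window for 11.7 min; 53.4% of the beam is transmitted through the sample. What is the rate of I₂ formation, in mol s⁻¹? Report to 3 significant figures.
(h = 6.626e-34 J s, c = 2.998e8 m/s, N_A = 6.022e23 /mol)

5.12e-8 mol s⁻¹

Photon energy at 299 nm: hc/λ = (6.626e-34)(2.998e8)/(299e-9) = 6.644e-19 J.
Energy delivered: (26.9 W m⁻²)(16.9e-4 m²)(702 s) = 31.91 J.
Photons incident: 31.91 / 6.644e-19 = 4.803e19, i.e. 4.803e19/6.022e23 = 7.976e-5 mol.
Fraction absorbed: 1 − 53.4/100 = 0.4660.
Photons absorbed: 0.4660 × 7.976e-5 = 3.717e-5 mol.
Product formed: 0.966 × 3.717e-5 = 3.591e-5 mol.
Rate: 3.591e-5 / 702 s = 5.12e-8 mol s⁻¹.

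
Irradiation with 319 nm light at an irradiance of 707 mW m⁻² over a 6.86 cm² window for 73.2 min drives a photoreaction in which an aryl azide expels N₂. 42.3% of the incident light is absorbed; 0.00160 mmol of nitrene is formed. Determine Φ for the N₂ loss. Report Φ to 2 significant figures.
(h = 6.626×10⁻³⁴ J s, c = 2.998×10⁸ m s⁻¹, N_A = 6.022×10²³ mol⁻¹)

Φ = 0.67

Product: 0.00160 mmol = 1.60×10⁻⁶ mol.
Photon energy at 319 nm: hc/λ = (6.626×10⁻³⁴)(2.998×10⁸)/(319×10⁻⁹) = 6.227×10⁻¹⁹ J.
Energy delivered: (707 mW m⁻²)(6.86×10⁻⁴ m²)(4392 s) = 2.130 J.
Photons incident: 2.130 / 6.227×10⁻¹⁹ = 3.421×10¹⁸, i.e. 3.421×10¹⁸/6.022×10²³ = 5.681×10⁻⁶ mol.
Photons absorbed: 0.423 × 5.681×10⁻⁶ = 2.403×10⁻⁶ mol.
Φ = 1.60×10⁻⁶ mol / 2.403×10⁻⁶ mol photons = 0.67.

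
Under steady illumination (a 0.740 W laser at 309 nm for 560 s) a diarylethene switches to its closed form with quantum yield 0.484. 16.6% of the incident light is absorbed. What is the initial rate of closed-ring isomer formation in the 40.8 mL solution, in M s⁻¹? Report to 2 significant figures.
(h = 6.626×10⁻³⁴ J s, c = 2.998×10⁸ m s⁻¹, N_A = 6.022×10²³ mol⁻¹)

3.8×10⁻⁶ M s⁻¹

Photon energy at 309 nm: hc/λ = (6.626×10⁻³⁴)(2.998×10⁸)/(309×10⁻⁹) = 6.429×10⁻¹⁹ J.
Energy delivered: (0.740 W)(560 s) = 414.4 J.
Photons incident: 414.4 / 6.429×10⁻¹⁹ = 6.446×10²⁰, i.e. 6.446×10²⁰/6.022×10²³ = 0.001070 mol.
Photons absorbed: 0.166 × 0.001070 = 1.776×10⁻⁴ mol.
Product formed: 0.484 × 1.776×10⁻⁴ = 8.596×10⁻⁵ mol.
Rate: 8.596×10⁻⁵ mol / (560 s × 0.0408 L) = 3.8×10⁻⁶ M s⁻¹.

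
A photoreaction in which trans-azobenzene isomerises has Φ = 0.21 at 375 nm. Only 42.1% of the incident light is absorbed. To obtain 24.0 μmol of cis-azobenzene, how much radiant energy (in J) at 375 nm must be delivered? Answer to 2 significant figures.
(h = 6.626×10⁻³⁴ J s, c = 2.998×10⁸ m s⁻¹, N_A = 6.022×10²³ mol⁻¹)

Product: 24.0 μmol = 2.40×10⁻⁵ mol.
Photons that must be absorbed: 2.40×10⁻⁵ / 0.21 = 1.143×10⁻⁴ mol.
Incident photons needed: 1.143×10⁻⁴ / 0.421 = 2.715×10⁻⁴ mol.
Photon energy: hc/λ = 5.297×10⁻¹⁹ J; per mole, 3.190×10⁵ J mol⁻¹.
Energy required: 2.715×10⁻⁴ × 3.190×10⁵ = 87 J.

87 J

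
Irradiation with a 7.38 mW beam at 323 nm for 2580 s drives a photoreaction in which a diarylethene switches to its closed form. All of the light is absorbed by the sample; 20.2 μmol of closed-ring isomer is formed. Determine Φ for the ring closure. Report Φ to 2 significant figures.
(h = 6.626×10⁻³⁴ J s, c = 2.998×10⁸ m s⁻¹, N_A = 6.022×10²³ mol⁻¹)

Product: 20.2 μmol = 2.02×10⁻⁵ mol.
Photon energy at 323 nm: hc/λ = (6.626×10⁻³⁴)(2.998×10⁸)/(323×10⁻⁹) = 6.150×10⁻¹⁹ J.
Energy delivered: (7.38 mW)(2580 s) = 19.04 J.
Photons incident: 19.04 / 6.150×10⁻¹⁹ = 3.096×10¹⁹, i.e. 3.096×10¹⁹/6.022×10²³ = 5.141×10⁻⁵ mol.
Φ = 2.02×10⁻⁵ mol / 5.141×10⁻⁵ mol photons = 0.39.

Φ = 0.39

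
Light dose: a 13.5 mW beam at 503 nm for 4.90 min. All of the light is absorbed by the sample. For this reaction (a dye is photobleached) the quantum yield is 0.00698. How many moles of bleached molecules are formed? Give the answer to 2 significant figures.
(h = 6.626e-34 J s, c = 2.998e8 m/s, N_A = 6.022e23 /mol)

1.2e-7 mol

Photon energy at 503 nm: hc/λ = (6.626e-34)(2.998e8)/(503e-9) = 3.949e-19 J.
Energy delivered: (13.5 mW)(294 s) = 3.969 J.
Photons incident: 3.969 / 3.949e-19 = 1.005e19, i.e. 1.005e19/6.022e23 = 1.669e-5 mol.
Product: Φ × n_abs = 0.00698 × 1.669e-5 = 1.165e-7 mol.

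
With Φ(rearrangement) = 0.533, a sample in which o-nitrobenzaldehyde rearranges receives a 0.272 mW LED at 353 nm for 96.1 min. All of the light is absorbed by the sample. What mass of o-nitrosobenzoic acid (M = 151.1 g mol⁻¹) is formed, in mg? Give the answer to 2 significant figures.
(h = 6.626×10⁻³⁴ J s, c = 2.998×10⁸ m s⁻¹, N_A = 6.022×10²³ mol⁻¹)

Photon energy at 353 nm: hc/λ = (6.626×10⁻³⁴)(2.998×10⁸)/(353×10⁻⁹) = 5.627×10⁻¹⁹ J.
Energy delivered: (0.272 mW)(5766 s) = 1.568 J.
Photons incident: 1.568 / 5.627×10⁻¹⁹ = 2.787×10¹⁸, i.e. 2.787×10¹⁸/6.022×10²³ = 4.628×10⁻⁶ mol.
Product: Φ × n_abs = 0.533 × 4.628×10⁻⁶ = 2.467×10⁻⁶ mol.
Mass: 2.467×10⁻⁶ × 151.1 = 3.728×10⁻⁴ g = 0.37 mg.

0.37 mg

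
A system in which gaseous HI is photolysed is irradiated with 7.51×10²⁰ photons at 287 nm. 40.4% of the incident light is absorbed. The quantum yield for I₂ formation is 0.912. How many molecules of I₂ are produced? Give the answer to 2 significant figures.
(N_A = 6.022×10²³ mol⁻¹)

Moles of photons: 7.51×10²⁰ / 6.022×10²³ = 0.001247 mol.
Photons absorbed: 0.404 × 0.001247 = 5.038×10⁻⁴ mol.
Product: Φ × n_abs = 0.912 × 5.038×10⁻⁴ = 4.595×10⁻⁴ mol.
As a count: 4.595×10⁻⁴ × 6.022×10²³ = 2.8×10²⁰.

2.8×10²⁰ molecules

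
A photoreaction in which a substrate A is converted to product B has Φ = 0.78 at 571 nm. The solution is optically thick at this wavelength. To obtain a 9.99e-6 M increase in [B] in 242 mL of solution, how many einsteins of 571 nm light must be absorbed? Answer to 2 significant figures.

3.1e-6 einstein

Product: (9.99e-6 M)(0.242 L) = 2.418e-6 mol.
Photons that must be absorbed: 2.418e-6 / 0.78 = 3.100e-6 mol.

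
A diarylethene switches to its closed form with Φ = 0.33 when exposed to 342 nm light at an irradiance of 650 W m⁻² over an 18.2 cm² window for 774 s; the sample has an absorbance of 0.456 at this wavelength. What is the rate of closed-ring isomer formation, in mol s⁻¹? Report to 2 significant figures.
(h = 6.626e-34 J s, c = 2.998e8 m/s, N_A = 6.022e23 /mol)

Photon energy at 342 nm: hc/λ = (6.626e-34)(2.998e8)/(342e-9) = 5.808e-19 J.
Energy delivered: (650 W m⁻²)(18.2e-4 m²)(774 s) = 915.6 J.
Photons incident: 915.6 / 5.808e-19 = 1.576e21, i.e. 1.576e21/6.022e23 = 0.002617 mol.
Fraction absorbed: 1 − 10^(−0.456) = 0.6501.
Photons absorbed: 0.6501 × 0.002617 = 0.001701 mol.
Product formed: 0.33 × 0.001701 = 5.613e-4 mol.
Rate: 5.613e-4 / 774 s = 7.3e-7 mol s⁻¹.

7.3e-7 mol s⁻¹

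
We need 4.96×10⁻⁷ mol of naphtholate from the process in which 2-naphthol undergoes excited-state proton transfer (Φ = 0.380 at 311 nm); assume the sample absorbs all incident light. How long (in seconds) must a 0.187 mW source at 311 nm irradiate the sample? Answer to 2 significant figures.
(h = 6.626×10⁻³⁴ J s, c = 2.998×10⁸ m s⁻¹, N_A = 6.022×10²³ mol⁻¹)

t ≈ 2700 s

Photons that must be absorbed: 4.96×10⁻⁷ / 0.380 = 1.305×10⁻⁶ mol.
Photon energy: hc/λ = 6.387×10⁻¹⁹ J; per mole, 3.846×10⁵ J mol⁻¹.
Energy required: 1.305×10⁻⁶ × 3.846×10⁵ = 0.5019 J.
Time: 0.5019 J / 0.000187 W = 2700 s.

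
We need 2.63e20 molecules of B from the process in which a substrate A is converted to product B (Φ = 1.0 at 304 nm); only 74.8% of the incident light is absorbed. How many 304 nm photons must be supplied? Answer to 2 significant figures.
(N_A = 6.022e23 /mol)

Product: 2.63e20 / 6.022e23 = 4.367e-4 mol.
Photons that must be absorbed: 4.367e-4 / 1.0 = 4.367e-4 mol.
Incident photons needed: 4.367e-4 / 0.748 = 5.838e-4 mol.
Photon count: 5.838e-4 × 6.022e23 = 3.5e20.

3.5e20 photons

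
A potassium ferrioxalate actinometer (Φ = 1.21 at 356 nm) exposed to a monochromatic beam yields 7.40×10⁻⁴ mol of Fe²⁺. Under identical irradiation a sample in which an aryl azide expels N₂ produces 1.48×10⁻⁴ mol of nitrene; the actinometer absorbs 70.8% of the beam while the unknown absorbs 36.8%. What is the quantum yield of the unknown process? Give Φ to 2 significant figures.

Φ = 0.47

Photons absorbed by the actinometer: 7.40×10⁻⁴ / 1.21 = 6.116×10⁻⁴ mol.
Incident flux: 6.116×10⁻⁴ / 0.708 = 8.638×10⁻⁴ einstein.
Absorbed by unknown: 0.368 × 8.638×10⁻⁴ = 3.179×10⁻⁴ mol.
Φ(unknown) = 1.48×10⁻⁴ / 3.179×10⁻⁴ = 0.47.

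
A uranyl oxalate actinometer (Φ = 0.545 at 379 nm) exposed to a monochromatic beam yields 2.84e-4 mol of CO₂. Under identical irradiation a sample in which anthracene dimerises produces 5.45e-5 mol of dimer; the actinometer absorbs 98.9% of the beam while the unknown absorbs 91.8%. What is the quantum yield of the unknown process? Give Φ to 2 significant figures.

Φ = 0.11

Photons absorbed by the actinometer: 2.84e-4 / 0.545 = 5.211e-4 mol.
Incident flux: 5.211e-4 / 0.989 = 5.269e-4 einstein.
Absorbed by unknown: 0.918 × 5.269e-4 = 4.837e-4 mol.
Φ(unknown) = 5.45e-5 / 4.837e-4 = 0.11.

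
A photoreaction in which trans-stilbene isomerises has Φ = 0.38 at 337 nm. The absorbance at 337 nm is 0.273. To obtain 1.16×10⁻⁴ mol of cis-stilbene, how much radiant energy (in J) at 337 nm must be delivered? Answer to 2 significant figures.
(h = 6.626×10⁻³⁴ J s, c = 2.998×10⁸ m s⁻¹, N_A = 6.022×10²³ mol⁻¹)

230 J

Photons that must be absorbed: 1.16×10⁻⁴ / 0.38 = 3.053×10⁻⁴ mol.
Fraction absorbed: 1 − 10^(−0.273) = 0.4667.
Incident photons needed: 3.053×10⁻⁴ / 0.4667 = 6.542×10⁻⁴ mol.
Photon energy: hc/λ = 5.895×10⁻¹⁹ J; per mole, 3.550×10⁵ J mol⁻¹.
Energy required: 6.542×10⁻⁴ × 3.550×10⁵ = 230 J.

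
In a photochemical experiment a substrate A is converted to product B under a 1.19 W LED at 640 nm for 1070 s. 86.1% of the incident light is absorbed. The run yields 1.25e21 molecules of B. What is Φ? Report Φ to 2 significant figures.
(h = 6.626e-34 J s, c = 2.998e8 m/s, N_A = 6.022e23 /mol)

Φ = 0.35

Product: 1.25e21 / 6.022e23 = 0.002076 mol.
Photon energy at 640 nm: hc/λ = (6.626e-34)(2.998e8)/(640e-9) = 3.104e-19 J.
Energy delivered: (1.19 W)(1070 s) = 1273 J.
Photons incident: 1273 / 3.104e-19 = 4.101e21, i.e. 4.101e21/6.022e23 = 0.006810 mol.
Photons absorbed: 0.861 × 0.006810 = 0.005863 mol.
Φ = 0.002076 mol / 0.005863 mol photons = 0.35.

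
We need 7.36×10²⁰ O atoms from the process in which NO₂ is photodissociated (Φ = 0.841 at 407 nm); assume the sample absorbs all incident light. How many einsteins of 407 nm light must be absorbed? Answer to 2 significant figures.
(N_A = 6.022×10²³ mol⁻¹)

0.0015 einstein

Product: 7.36×10²⁰ / 6.022×10²³ = 0.001222 mol.
Photons that must be absorbed: 0.001222 / 0.841 = 0.001453 mol.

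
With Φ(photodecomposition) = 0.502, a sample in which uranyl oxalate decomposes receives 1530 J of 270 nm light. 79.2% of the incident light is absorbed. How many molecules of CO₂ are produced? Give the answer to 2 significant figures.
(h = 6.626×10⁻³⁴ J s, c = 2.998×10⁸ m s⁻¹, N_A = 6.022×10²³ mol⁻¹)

Photon energy at 270 nm: hc/λ = (6.626×10⁻³⁴)(2.998×10⁸)/(270×10⁻⁹) = 7.357×10⁻¹⁹ J.
Photons incident: 1530 / 7.357×10⁻¹⁹ = 2.080×10²¹, i.e. 2.080×10²¹/6.022×10²³ = 0.003454 mol.
Photons absorbed: 0.792 × 0.003454 = 0.002736 mol.
Product: Φ × n_abs = 0.502 × 0.002736 = 0.001373 mol.
As a count: 0.001373 × 6.022×10²³ = 8.3×10²⁰.

8.3×10²⁰ molecules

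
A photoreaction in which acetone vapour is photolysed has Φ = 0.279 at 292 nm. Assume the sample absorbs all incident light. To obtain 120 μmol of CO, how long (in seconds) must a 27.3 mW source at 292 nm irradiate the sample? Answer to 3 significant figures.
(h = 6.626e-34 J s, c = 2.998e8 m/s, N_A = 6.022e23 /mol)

t ≈ 6450 s

Product: 120 μmol = 1.20e-4 mol.
Photons that must be absorbed: 1.20e-4 / 0.279 = 4.301e-4 mol.
Photon energy: hc/λ = 6.803e-19 J; per mole, 4.097e5 J mol⁻¹.
Energy required: 4.301e-4 × 4.097e5 = 176.2 J.
Time: 176.2 J / 0.0273 W = 6450 s.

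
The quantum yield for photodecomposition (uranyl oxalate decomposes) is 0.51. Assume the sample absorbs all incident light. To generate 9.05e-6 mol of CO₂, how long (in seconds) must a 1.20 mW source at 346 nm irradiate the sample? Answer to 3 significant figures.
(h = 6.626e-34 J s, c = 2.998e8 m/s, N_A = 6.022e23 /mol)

Photons that must be absorbed: 9.05e-6 / 0.51 = 1.775e-5 mol.
Photon energy: hc/λ = 5.741e-19 J; per mole, 3.457e5 J mol⁻¹.
Energy required: 1.775e-5 × 3.457e5 = 6.136 J.
Time: 6.136 J / 0.0012 W = 5110 s.

t ≈ 5110 s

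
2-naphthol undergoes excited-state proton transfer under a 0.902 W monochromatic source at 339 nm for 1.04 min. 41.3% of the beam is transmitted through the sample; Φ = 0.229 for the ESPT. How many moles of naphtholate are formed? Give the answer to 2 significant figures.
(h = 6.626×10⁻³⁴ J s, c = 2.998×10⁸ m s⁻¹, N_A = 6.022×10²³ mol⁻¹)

2.1×10⁻⁵ mol

Photon energy at 339 nm: hc/λ = (6.626×10⁻³⁴)(2.998×10⁸)/(339×10⁻⁹) = 5.860×10⁻¹⁹ J.
Energy delivered: (0.902 W)(62.4 s) = 56.28 J.
Photons incident: 56.28 / 5.860×10⁻¹⁹ = 9.604×10¹⁹, i.e. 9.604×10¹⁹/6.022×10²³ = 1.595×10⁻⁴ mol.
Fraction absorbed: 1 − 41.3/100 = 0.5870.
Photons absorbed: 0.5870 × 1.595×10⁻⁴ = 9.363×10⁻⁵ mol.
Product: Φ × n_abs = 0.229 × 9.363×10⁻⁵ = 2.144×10⁻⁵ mol.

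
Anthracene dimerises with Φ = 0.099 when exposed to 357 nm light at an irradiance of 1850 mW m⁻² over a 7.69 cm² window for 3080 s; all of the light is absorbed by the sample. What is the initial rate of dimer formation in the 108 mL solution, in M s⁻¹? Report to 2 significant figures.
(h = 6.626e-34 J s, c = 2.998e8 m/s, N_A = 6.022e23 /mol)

Photon energy at 357 nm: hc/λ = (6.626e-34)(2.998e8)/(357e-9) = 5.564e-19 J.
Energy delivered: (1850 mW m⁻²)(7.69e-4 m²)(3080 s) = 4.382 J.
Photons incident: 4.382 / 5.564e-19 = 7.876e18, i.e. 7.876e18/6.022e23 = 1.308e-5 mol.
Product formed: 0.099 × 1.308e-5 = 1.295e-6 mol.
Rate: 1.295e-6 mol / (3080 s × 0.108 L) = 3.9e-9 M s⁻¹.

3.9e-9 M s⁻¹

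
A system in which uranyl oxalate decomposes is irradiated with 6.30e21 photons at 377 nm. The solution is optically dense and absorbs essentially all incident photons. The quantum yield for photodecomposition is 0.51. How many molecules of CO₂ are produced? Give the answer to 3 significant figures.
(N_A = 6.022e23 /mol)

Moles of photons: 6.30e21 / 6.022e23 = 0.01046 mol.
Product: Φ × n_abs = 0.51 × 0.01046 = 0.005335 mol.
As a count: 0.005335 × 6.022e23 = 3.21e21.

3.21e21 molecules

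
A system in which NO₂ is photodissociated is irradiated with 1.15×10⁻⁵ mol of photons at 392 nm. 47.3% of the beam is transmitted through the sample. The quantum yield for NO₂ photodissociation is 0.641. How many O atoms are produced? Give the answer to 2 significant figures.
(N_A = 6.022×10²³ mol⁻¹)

2.3×10¹⁸ atoms

Fraction absorbed: 1 − 47.3/100 = 0.5270.
Photons absorbed: 0.5270 × 1.15×10⁻⁵ = 6.061×10⁻⁶ mol.
Product: Φ × n_abs = 0.641 × 6.061×10⁻⁶ = 3.885×10⁻⁶ mol.
As a count: 3.885×10⁻⁶ × 6.022×10²³ = 2.3×10¹⁸.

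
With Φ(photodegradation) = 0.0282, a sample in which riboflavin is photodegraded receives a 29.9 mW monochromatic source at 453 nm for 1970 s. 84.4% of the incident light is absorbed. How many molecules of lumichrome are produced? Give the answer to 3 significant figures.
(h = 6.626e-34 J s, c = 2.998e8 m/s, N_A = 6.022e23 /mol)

Photon energy at 453 nm: hc/λ = (6.626e-34)(2.998e8)/(453e-9) = 4.385e-19 J.
Energy delivered: (29.9 mW)(1970 s) = 58.90 J.
Photons incident: 58.90 / 4.385e-19 = 1.343e20, i.e. 1.343e20/6.022e23 = 2.230e-4 mol.
Photons absorbed: 0.844 × 2.230e-4 = 1.882e-4 mol.
Product: Φ × n_abs = 0.0282 × 1.882e-4 = 5.307e-6 mol.
As a count: 5.307e-6 × 6.022e23 = 3.20e18.

3.20e18 molecules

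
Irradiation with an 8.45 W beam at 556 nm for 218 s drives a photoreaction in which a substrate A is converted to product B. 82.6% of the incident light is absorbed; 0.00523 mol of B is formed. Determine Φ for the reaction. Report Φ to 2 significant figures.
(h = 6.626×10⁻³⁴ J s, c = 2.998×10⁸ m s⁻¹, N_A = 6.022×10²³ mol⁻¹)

Photon energy at 556 nm: hc/λ = (6.626×10⁻³⁴)(2.998×10⁸)/(556×10⁻⁹) = 3.573×10⁻¹⁹ J.
Energy delivered: (8.45 W)(218 s) = 1842 J.
Photons incident: 1842 / 3.573×10⁻¹⁹ = 5.155×10²¹, i.e. 5.155×10²¹/6.022×10²³ = 0.008560 mol.
Photons absorbed: 0.826 × 0.008560 = 0.007071 mol.
Φ = 0.00523 mol / 0.007071 mol photons = 0.74.

Φ = 0.74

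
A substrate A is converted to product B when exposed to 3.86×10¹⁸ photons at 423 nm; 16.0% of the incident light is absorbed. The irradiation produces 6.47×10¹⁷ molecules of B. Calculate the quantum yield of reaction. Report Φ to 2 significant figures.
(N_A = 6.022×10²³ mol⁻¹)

Φ = 1.0

Product: 6.47×10¹⁷ / 6.022×10²³ = 1.074×10⁻⁶ mol.
Moles of photons: 3.86×10¹⁸ / 6.022×10²³ = 6.410×10⁻⁶ mol.
Photons absorbed: 0.160 × 6.410×10⁻⁶ = 1.026×10⁻⁶ mol.
Φ = 1.074×10⁻⁶ mol / 1.026×10⁻⁶ mol photons = 1.0.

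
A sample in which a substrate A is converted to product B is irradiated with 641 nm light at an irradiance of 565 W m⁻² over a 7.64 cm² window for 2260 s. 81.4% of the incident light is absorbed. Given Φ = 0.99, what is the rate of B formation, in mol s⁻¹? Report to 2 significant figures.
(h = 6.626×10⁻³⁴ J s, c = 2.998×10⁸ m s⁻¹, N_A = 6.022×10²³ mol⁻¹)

Photon energy at 641 nm: hc/λ = (6.626×10⁻³⁴)(2.998×10⁸)/(641×10⁻⁹) = 3.099×10⁻¹⁹ J.
Energy delivered: (565 W m⁻²)(7.64×10⁻⁴ m²)(2260 s) = 975.6 J.
Photons incident: 975.6 / 3.099×10⁻¹⁹ = 3.148×10²¹, i.e. 3.148×10²¹/6.022×10²³ = 0.005227 mol.
Photons absorbed: 0.814 × 0.005227 = 0.004255 mol.
Product formed: 0.99 × 0.004255 = 0.004212 mol.
Rate: 0.004212 / 2260 s = 1.9×10⁻⁶ mol s⁻¹.

1.9×10⁻⁶ mol s⁻¹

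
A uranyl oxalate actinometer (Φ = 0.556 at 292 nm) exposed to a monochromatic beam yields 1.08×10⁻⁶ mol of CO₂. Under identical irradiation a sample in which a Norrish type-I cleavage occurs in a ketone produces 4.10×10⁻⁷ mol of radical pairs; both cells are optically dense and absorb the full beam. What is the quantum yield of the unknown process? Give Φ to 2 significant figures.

Photons absorbed by the actinometer: 1.08×10⁻⁶ / 0.556 = 1.942×10⁻⁶ mol.
Φ(unknown) = 4.10×10⁻⁷ / 1.942×10⁻⁶ = 0.21.

Φ = 0.21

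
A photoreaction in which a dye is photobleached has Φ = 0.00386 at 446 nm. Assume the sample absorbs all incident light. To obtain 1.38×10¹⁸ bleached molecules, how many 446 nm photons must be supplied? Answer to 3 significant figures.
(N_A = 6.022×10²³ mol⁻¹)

3.58×10²⁰ photons

Product: 1.38×10¹⁸ / 6.022×10²³ = 2.292×10⁻⁶ mol.
Photons that must be absorbed: 2.292×10⁻⁶ / 0.00386 = 5.938×10⁻⁴ mol.
Photon count: 5.938×10⁻⁴ × 6.022×10²³ = 3.58×10²⁰.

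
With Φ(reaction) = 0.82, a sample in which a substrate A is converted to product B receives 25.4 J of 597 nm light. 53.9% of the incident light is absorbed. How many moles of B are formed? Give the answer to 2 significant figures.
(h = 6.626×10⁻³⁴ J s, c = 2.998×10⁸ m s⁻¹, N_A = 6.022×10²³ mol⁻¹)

Photon energy at 597 nm: hc/λ = (6.626×10⁻³⁴)(2.998×10⁸)/(597×10⁻⁹) = 3.327×10⁻¹⁹ J.
Photons incident: 25.4 / 3.327×10⁻¹⁹ = 7.635×10¹⁹, i.e. 7.635×10¹⁹/6.022×10²³ = 1.268×10⁻⁴ mol.
Photons absorbed: 0.539 × 1.268×10⁻⁴ = 6.835×10⁻⁵ mol.
Product: Φ × n_abs = 0.82 × 6.835×10⁻⁵ = 5.605×10⁻⁵ mol.

5.6×10⁻⁵ mol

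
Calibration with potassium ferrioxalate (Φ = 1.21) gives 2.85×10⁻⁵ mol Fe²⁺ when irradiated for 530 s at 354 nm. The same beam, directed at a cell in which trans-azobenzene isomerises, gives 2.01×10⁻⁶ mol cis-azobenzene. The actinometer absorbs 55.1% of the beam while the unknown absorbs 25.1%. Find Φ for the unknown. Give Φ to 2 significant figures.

Photons absorbed by the actinometer: 2.85×10⁻⁵ / 1.21 = 2.355×10⁻⁵ mol.
Incident flux: 2.355×10⁻⁵ / 0.551 = 4.274×10⁻⁵ einstein.
Absorbed by unknown: 0.251 × 4.274×10⁻⁵ = 1.073×10⁻⁵ mol.
Φ(unknown) = 2.01×10⁻⁶ / 1.073×10⁻⁵ = 0.19.

Φ = 0.19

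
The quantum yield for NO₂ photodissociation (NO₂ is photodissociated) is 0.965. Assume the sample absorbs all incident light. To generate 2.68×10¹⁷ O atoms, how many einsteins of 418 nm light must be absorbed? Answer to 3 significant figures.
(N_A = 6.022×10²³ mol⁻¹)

Product: 2.68×10¹⁷ / 6.022×10²³ = 4.450×10⁻⁷ mol.
Photons that must be absorbed: 4.450×10⁻⁷ / 0.965 = 4.611×10⁻⁷ mol.

4.61×10⁻⁷ einstein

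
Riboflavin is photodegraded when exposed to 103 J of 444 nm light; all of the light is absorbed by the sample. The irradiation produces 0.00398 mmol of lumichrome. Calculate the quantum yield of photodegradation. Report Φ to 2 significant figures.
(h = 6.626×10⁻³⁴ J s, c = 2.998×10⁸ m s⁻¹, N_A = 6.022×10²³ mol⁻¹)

Φ = 0.010

Product: 0.00398 mmol = 3.98×10⁻⁶ mol.
Photon energy at 444 nm: hc/λ = (6.626×10⁻³⁴)(2.998×10⁸)/(444×10⁻⁹) = 4.474×10⁻¹⁹ J.
Photons incident: 103 / 4.474×10⁻¹⁹ = 2.302×10²⁰, i.e. 2.302×10²⁰/6.022×10²³ = 3.823×10⁻⁴ mol.
Φ = 3.98×10⁻⁶ mol / 3.823×10⁻⁴ mol photons = 0.010.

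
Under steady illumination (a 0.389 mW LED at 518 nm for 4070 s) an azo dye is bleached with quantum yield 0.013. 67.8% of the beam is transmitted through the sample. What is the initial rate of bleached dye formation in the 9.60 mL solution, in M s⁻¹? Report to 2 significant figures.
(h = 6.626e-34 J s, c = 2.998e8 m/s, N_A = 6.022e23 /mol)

7.3e-10 M s⁻¹

Photon energy at 518 nm: hc/λ = (6.626e-34)(2.998e8)/(518e-9) = 3.835e-19 J.
Energy delivered: (0.389 mW)(4070 s) = 1.583 J.
Photons incident: 1.583 / 3.835e-19 = 4.128e18, i.e. 4.128e18/6.022e23 = 6.855e-6 mol.
Fraction absorbed: 1 − 67.8/100 = 0.3220.
Photons absorbed: 0.3220 × 6.855e-6 = 2.207e-6 mol.
Product formed: 0.013 × 2.207e-6 = 2.869e-8 mol.
Rate: 2.869e-8 mol / (4070 s × 0.0096 L) = 7.3e-10 M s⁻¹.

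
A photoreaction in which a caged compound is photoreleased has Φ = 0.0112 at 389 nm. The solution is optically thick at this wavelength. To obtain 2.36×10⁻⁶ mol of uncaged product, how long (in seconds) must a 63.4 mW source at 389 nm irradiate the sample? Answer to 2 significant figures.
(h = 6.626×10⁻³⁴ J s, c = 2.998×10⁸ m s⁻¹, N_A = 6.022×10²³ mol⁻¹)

Photons that must be absorbed: 2.36×10⁻⁶ / 0.0112 = 2.107×10⁻⁴ mol.
Photon energy: hc/λ = 5.107×10⁻¹⁹ J; per mole, 3.075×10⁵ J mol⁻¹.
Energy required: 2.107×10⁻⁴ × 3.075×10⁵ = 64.79 J.
Time: 64.79 J / 0.0634 W = 1000 s.

t ≈ 1000 s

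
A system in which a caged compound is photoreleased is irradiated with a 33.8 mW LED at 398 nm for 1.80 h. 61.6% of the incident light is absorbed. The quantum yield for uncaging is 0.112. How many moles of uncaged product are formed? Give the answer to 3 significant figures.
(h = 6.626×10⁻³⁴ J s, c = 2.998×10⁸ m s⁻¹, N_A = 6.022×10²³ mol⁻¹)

5.03×10⁻⁵ mol

Photon energy at 398 nm: hc/λ = (6.626×10⁻³⁴)(2.998×10⁸)/(398×10⁻⁹) = 4.991×10⁻¹⁹ J.
Energy delivered: (33.8 mW)(6480 s) = 219.0 J.
Photons incident: 219.0 / 4.991×10⁻¹⁹ = 4.388×10²⁰, i.e. 4.388×10²⁰/6.022×10²³ = 7.287×10⁻⁴ mol.
Photons absorbed: 0.616 × 7.287×10⁻⁴ = 4.489×10⁻⁴ mol.
Product: Φ × n_abs = 0.112 × 4.489×10⁻⁴ = 5.028×10⁻⁵ mol.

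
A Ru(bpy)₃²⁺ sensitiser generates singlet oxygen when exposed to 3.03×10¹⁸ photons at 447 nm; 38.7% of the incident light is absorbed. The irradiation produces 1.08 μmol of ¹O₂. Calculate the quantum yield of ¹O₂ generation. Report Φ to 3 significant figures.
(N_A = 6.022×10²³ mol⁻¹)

Φ = 0.555

Product: 1.08 μmol = 1.08×10⁻⁶ mol.
Moles of photons: 3.03×10¹⁸ / 6.022×10²³ = 5.032×10⁻⁶ mol.
Photons absorbed: 0.387 × 5.032×10⁻⁶ = 1.947×10⁻⁶ mol.
Φ = 1.08×10⁻⁶ mol / 1.947×10⁻⁶ mol photons = 0.555.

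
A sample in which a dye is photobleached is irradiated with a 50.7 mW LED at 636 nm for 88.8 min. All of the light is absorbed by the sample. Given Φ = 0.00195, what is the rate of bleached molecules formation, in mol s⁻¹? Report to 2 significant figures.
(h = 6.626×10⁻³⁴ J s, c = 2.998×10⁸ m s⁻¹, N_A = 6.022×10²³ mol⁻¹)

Photon energy at 636 nm: hc/λ = (6.626×10⁻³⁴)(2.998×10⁸)/(636×10⁻⁹) = 3.123×10⁻¹⁹ J.
Energy delivered: (50.7 mW)(5328 s) = 270.1 J.
Photons incident: 270.1 / 3.123×10⁻¹⁹ = 8.649×10²⁰, i.e. 8.649×10²⁰/6.022×10²³ = 0.001436 mol.
Product formed: 0.00195 × 0.001436 = 2.800×10⁻⁶ mol.
Rate: 2.800×10⁻⁶ / 5328 s = 5.3×10⁻¹⁰ mol s⁻¹.

5.3×10⁻¹⁰ mol s⁻¹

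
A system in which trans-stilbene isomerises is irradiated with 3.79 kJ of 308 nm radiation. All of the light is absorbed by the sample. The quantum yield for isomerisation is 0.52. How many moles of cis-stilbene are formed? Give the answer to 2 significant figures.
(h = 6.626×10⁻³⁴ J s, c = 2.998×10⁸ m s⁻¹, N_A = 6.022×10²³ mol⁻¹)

0.0051 mol

Photon energy at 308 nm: hc/λ = (6.626×10⁻³⁴)(2.998×10⁸)/(308×10⁻⁹) = 6.450×10⁻¹⁹ J.
Incident energy: 3.79 kJ = 3790 J.
Photons incident: 3790 / 6.450×10⁻¹⁹ = 5.876×10²¹, i.e. 5.876×10²¹/6.022×10²³ = 0.009758 mol.
Product: Φ × n_abs = 0.52 × 0.009758 = 0.005074 mol.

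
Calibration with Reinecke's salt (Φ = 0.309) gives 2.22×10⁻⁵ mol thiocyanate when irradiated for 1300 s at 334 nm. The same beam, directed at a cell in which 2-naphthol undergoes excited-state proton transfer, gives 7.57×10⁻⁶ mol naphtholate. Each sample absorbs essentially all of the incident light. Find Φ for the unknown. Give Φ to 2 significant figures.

Photons absorbed by the actinometer: 2.22×10⁻⁵ / 0.309 = 7.184×10⁻⁵ mol.
Φ(unknown) = 7.57×10⁻⁶ / 7.184×10⁻⁵ = 0.11.

Φ = 0.11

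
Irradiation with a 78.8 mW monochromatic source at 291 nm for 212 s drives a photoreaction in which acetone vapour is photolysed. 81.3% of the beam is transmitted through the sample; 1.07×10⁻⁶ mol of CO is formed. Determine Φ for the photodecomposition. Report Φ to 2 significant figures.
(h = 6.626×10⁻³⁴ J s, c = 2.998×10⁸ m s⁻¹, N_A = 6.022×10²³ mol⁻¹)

Photon energy at 291 nm: hc/λ = (6.626×10⁻³⁴)(2.998×10⁸)/(291×10⁻⁹) = 6.826×10⁻¹⁹ J.
Energy delivered: (78.8 mW)(212 s) = 16.71 J.
Photons incident: 16.71 / 6.826×10⁻¹⁹ = 2.448×10¹⁹, i.e. 2.448×10¹⁹/6.022×10²³ = 4.065×10⁻⁵ mol.
Fraction absorbed: 1 − 81.3/100 = 0.1870.
Photons absorbed: 0.1870 × 4.065×10⁻⁵ = 7.602×10⁻⁶ mol.
Φ = 1.07×10⁻⁶ mol / 7.602×10⁻⁶ mol photons = 0.14.

Φ = 0.14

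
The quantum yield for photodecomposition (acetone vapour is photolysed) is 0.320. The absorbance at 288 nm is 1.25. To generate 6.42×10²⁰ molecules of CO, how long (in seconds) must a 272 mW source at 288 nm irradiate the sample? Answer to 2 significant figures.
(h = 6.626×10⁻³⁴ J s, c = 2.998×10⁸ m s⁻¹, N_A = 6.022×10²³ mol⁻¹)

Product: 6.42×10²⁰ / 6.022×10²³ = 0.001066 mol.
Photons that must be absorbed: 0.001066 / 0.320 = 0.003331 mol.
Fraction absorbed: 1 − 10^(−1.25) = 0.9438.
Incident photons needed: 0.003331 / 0.9438 = 0.003529 mol.
Photon energy: hc/λ = 6.897×10⁻¹⁹ J; per mole, 4.153×10⁵ J mol⁻¹.
Energy required: 0.003529 × 4.153×10⁵ = 1466 J.
Time: 1466 J / 0.272 W = 5400 s.

t ≈ 5400 s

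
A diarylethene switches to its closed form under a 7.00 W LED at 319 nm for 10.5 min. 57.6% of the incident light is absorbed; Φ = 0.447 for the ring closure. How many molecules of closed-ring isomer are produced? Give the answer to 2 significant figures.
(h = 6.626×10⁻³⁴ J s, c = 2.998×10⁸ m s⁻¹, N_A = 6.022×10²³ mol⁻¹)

Photon energy at 319 nm: hc/λ = (6.626×10⁻³⁴)(2.998×10⁸)/(319×10⁻⁹) = 6.227×10⁻¹⁹ J.
Energy delivered: (7.00 W)(630 s) = 4410 J.
Photons incident: 4410 / 6.227×10⁻¹⁹ = 7.082×10²¹, i.e. 7.082×10²¹/6.022×10²³ = 0.01176 mol.
Photons absorbed: 0.576 × 0.01176 = 0.006774 mol.
Product: Φ × n_abs = 0.447 × 0.006774 = 0.003028 mol.
As a count: 0.003028 × 6.022×10²³ = 1.8×10²¹.

1.8×10²¹ molecules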